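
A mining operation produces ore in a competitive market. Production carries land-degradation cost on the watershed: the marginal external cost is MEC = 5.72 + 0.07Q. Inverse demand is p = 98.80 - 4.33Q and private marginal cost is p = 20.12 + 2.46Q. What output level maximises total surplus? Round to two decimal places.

Q* = 10.64

Social marginal cost = private MC + MEC = 25.84 + 2.53Q.
Set SMC = demand: 25.84 + 2.53Q = 98.80 - 4.33Q → Q* = 10.6356.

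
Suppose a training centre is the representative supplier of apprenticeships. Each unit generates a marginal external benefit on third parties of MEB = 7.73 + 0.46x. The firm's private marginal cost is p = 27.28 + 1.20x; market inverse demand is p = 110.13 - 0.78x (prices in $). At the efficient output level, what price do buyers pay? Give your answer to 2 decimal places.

Social marginal cost = private MC − MEB = 19.55 + 0.74x.
Set SMC = demand: 19.55 + 0.74x = 110.13 - 0.78x → x* = 59.5921.
Consumer price on the demand curve at x*: 110.13 − 0.78×59.5921 = 63.6482.

P = $63.65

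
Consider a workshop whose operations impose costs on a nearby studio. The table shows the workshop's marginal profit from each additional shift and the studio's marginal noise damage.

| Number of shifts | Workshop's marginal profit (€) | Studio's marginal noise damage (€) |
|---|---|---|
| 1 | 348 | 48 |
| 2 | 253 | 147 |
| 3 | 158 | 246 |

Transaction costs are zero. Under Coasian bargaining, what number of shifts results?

2

Bargaining reaches the level where marginal profit last exceeds marginal noise damage.
That holds through level 2 (253 ≥ 147) but not at 3 (158 < 246).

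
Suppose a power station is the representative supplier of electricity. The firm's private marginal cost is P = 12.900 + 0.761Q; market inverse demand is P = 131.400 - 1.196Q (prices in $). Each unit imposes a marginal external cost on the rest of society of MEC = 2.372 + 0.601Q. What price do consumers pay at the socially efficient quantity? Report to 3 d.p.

P = $77.104

Social marginal cost = private MC + MEC = 15.272 + 1.362Q.
Set SMC = demand: 15.272 + 1.362Q = 131.400 - 1.196Q → Q* = 45.3980.
Consumer price on the demand curve at Q*: 131.400 − 1.196×45.3980 = 77.1040.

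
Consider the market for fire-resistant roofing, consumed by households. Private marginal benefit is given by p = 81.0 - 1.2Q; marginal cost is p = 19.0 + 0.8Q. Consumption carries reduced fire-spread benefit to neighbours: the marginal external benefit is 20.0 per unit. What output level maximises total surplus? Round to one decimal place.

Q* = 41.0

Social marginal benefit = demand + MEB = 101.0 - 1.2Q.
Set SMB = MC: 101.0 - 1.2Q = 19.0 + 0.8Q → Q* = 41.0000.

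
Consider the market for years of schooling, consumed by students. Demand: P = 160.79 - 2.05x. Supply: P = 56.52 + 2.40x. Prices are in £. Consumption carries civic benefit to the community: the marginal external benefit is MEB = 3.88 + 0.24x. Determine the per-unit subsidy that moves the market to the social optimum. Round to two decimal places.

subsidy = £10.05 per unit

Social marginal benefit = demand + MEB = 164.67 - 1.81x.
Set SMB = MC: 164.67 - 1.81x = 56.52 + 2.40x → x* = 25.6888.
The Pigouvian subsidy equals MEB at x*: 3.88 + 0.24×25.6888 = 10.0453.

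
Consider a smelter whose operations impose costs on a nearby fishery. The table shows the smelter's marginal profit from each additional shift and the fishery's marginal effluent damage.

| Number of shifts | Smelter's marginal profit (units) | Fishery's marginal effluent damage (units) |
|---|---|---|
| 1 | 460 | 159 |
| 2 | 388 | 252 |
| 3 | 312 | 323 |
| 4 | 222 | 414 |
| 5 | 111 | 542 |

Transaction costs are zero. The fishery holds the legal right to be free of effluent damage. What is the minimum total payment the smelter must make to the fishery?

411

Efficient level: marginal profit ≥ marginal effluent damage through level 2, so k* = 2.
With the fishery holding the right, the smelter must at least compensate total damage at k*: 159 + 252 = 411.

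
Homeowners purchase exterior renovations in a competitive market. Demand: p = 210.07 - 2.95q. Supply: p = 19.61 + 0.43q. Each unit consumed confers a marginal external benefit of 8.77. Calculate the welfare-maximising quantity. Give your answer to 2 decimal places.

Social marginal benefit = demand + MEB = 218.84 - 2.95q.
Set SMB = MC: 218.84 - 2.95q = 19.61 + 0.43q → q* = 58.9438.

q* = 58.94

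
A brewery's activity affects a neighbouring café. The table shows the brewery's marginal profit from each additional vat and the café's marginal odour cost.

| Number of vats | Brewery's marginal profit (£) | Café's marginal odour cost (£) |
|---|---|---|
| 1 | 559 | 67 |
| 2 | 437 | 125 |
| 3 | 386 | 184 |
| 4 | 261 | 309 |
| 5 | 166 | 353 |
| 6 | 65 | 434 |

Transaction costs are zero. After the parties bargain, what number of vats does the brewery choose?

3

Bargaining reaches the level where marginal profit last exceeds marginal odour cost.
That holds through level 3 (386 ≥ 184) but not at 4 (261 < 309).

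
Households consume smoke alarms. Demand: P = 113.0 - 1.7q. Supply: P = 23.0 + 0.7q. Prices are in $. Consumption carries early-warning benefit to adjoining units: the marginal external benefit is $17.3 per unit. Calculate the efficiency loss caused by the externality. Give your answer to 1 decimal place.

Market equilibrium (private): 23.0 + 0.7q = 113.0 - 1.7q → q_m = 37.5000.
Social marginal benefit = demand + MEB = 130.3 - 1.7q.
Set SMB = MC: 130.3 - 1.7q = 23.0 + 0.7q → q* = 44.7083.
Between q* and q_m the wedge SMB − MC runs linearly from 0 to MEB(q_m), so the loss is a triangle.
DWL = ½ × 7.2083 × 17.3000 = 62.3518.

DWL = $62.4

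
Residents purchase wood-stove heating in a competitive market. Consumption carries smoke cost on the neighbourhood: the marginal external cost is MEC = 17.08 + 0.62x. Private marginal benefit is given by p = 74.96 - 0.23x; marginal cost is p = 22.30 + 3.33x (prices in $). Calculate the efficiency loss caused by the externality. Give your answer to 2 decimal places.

DWL = $82.43

Market equilibrium (private): 22.30 + 3.33x = 74.96 - 0.23x → x_m = 14.7921.
Social marginal benefit = demand − MEC = 57.88 - 0.85x.
Set SMB = MC: 57.88 - 0.85x = 22.30 + 3.33x → x* = 8.5120.
The loss is the area between SMB and MC from x* to x_m; with linear curves that's a triangle of height MEC(x_m).
DWL = ½ × 6.2801 × 26.2511 = 82.4298.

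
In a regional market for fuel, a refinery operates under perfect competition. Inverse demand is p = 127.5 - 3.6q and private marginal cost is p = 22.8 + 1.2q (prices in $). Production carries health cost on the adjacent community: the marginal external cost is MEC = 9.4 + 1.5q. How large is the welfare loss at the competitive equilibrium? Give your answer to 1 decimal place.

DWL = $140.8

Market equilibrium (private): 22.8 + 1.2q = 127.5 - 3.6q → q_m = 21.8125.
Social marginal cost = private MC + MEC = 32.2 + 2.7q.
Set SMC = demand: 32.2 + 2.7q = 127.5 - 3.6q → q* = 15.1270.
The loss is the area between SMC and demand from q* to q_m; with linear curves that's a triangle of height MEC(q_m).
DWL = ½ × 6.6855 × 42.1188 = 140.7926.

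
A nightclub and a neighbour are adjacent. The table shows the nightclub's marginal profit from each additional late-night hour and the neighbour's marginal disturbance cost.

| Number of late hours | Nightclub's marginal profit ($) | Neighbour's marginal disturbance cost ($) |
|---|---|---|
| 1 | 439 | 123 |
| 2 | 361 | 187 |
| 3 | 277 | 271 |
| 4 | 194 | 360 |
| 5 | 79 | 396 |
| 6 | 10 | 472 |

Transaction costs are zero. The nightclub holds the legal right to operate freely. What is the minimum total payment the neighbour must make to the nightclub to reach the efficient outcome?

Left alone the nightclub would choose level 6 (marginal profit stays positive).
Efficient level: k* = 3 (marginal profit ≥ marginal disturbance cost through 3).
The neighbour must at least cover the nightclub's forgone profit from cutting 6→3: 194 + 79 + 10 = 283.

$283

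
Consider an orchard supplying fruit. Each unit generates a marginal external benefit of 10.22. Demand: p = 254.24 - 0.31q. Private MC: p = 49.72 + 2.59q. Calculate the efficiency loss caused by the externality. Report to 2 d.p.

Market equilibrium (private): 49.72 + 2.59q = 254.24 - 0.31q → q_m = 70.5241.
Social marginal cost = private MC − MEB = 39.50 + 2.59q.
Set SMC = demand: 39.50 + 2.59q = 254.24 - 0.31q → q* = 74.0483.
The welfare-loss triangle has base |q_m − q*| and height MEB(q_m) (the vertical gap between SMC and demand is zero at q* and MEB at q_m).
DWL = ½ × 3.5242 × 10.2200 = 18.0087.

DWL = 18.01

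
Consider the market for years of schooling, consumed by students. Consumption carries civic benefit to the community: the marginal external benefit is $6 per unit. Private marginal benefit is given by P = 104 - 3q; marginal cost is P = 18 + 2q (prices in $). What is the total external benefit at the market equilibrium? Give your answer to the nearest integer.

$103

Market equilibrium (private): 18 + 2q = 104 - 3q → q_m = 17.2000.
Total external benefit = MEB × q_m = 6 × 17.2000 = 103.2000.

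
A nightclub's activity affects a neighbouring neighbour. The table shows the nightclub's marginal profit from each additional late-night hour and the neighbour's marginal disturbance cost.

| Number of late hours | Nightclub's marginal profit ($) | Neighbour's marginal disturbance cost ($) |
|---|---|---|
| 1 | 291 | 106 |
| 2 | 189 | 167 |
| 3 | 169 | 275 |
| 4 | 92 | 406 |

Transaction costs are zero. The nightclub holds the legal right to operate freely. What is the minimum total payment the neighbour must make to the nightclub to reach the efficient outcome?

Left alone the nightclub would choose level 4 (marginal profit stays positive).
Efficient level: k* = 2 (marginal profit ≥ marginal disturbance cost through 2).
The neighbour must at least cover the nightclub's forgone profit from cutting 4→2: 169 + 92 = 261.

$261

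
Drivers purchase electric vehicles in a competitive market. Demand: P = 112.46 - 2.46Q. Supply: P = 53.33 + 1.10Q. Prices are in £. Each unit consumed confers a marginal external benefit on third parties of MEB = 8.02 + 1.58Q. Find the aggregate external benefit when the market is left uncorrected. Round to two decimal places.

Market equilibrium (private): 53.33 + 1.10Q = 112.46 - 2.46Q → Q_m = 16.6096.
Total external benefit = ∫₀^{Q_m} (8.02 + 1.58Q) dQ = 8.02×16.6096 + ½×1.58×16.6096² = 351.1533.

£351.15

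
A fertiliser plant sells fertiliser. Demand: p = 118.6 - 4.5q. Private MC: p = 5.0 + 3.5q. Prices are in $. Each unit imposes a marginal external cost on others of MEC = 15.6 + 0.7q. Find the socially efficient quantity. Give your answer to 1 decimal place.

q* = 11.3

Social marginal cost = private MC + MEC = 20.6 + 4.2q.
Set SMC = demand: 20.6 + 4.2q = 118.6 - 4.5q → q* = 11.2644.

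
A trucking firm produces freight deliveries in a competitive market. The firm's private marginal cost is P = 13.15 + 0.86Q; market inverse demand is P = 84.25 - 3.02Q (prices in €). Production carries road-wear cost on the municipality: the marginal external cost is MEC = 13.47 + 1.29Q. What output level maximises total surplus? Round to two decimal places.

Social marginal cost = private MC + MEC = 26.62 + 2.15Q.
Set SMC = demand: 26.62 + 2.15Q = 84.25 - 3.02Q → Q* = 11.1470.

Q* = 11.15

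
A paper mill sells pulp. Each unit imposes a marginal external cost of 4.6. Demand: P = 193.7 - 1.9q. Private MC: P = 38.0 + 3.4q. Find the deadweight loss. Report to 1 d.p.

DWL = 2.0

Market equilibrium (private): 38.0 + 3.4q = 193.7 - 1.9q → q_m = 29.3774.
Social marginal cost = private MC + MEC = 42.6 + 3.4q.
Set SMC = demand: 42.6 + 3.4q = 193.7 - 1.9q → q* = 28.5094.
The loss is the area between SMC and demand from q* to q_m; with linear curves that's a triangle of height MEC(q_m).
DWL = ½ × 0.8680 × 4.6000 = 1.9964.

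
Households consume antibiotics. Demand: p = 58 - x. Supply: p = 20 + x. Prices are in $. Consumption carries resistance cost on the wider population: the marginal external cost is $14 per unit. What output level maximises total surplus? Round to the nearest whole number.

Social marginal benefit = demand − MEC = 44 - x.
Set SMB = MC: 44 - x = 20 + x → x* = 12.0000.

x* = 12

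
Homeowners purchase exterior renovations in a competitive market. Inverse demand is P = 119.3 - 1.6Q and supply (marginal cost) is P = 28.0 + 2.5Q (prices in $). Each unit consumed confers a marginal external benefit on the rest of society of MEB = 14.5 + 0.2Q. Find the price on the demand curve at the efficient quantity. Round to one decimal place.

Social marginal benefit = demand + MEB = 133.8 - 1.4Q.
Set SMB = MC: 133.8 - 1.4Q = 28.0 + 2.5Q → Q* = 27.1282.
Consumer price on the demand curve at Q*: 119.3 − 1.6×27.1282 = 75.8949.

P = $75.9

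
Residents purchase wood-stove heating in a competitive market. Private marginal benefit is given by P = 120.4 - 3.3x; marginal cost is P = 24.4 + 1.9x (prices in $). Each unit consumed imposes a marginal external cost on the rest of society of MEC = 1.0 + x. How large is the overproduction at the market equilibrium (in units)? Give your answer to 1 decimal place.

Market equilibrium (private): 24.4 + 1.9x = 120.4 - 3.3x → x_m = 18.4615.
Social marginal benefit = demand − MEC = 119.4 - 4.3x.
Set SMB = MC: 119.4 - 4.3x = 24.4 + 1.9x → x* = 15.3226.
Gap = |18.4615 − 15.3226| = 3.1389.

3.1 units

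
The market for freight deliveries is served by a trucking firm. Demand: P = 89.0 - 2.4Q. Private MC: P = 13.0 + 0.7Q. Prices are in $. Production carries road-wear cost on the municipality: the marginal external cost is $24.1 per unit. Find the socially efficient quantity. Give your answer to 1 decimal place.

Social marginal cost = private MC + MEC = 37.1 + 0.7Q.
Set SMC = demand: 37.1 + 0.7Q = 89.0 - 2.4Q → Q* = 16.7419.

Q* = 16.7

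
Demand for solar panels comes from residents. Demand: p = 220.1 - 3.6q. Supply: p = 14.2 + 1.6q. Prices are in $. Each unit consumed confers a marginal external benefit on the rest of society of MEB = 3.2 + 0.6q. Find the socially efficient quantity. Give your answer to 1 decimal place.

Social marginal benefit = demand + MEB = 223.3 - 3.0q.
Set SMB = MC: 223.3 - 3.0q = 14.2 + 1.6q → q* = 45.4565.

q* = 45.5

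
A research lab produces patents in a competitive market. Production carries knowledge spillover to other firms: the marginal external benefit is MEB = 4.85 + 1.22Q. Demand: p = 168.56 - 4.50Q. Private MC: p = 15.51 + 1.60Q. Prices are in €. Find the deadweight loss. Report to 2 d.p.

Market equilibrium (private): 15.51 + 1.60Q = 168.56 - 4.50Q → Q_m = 25.0902.
Social marginal cost = private MC − MEB = 10.66 + 0.38Q.
Set SMC = demand: 10.66 + 0.38Q = 168.56 - 4.50Q → Q* = 32.3566.
Height of the DWL triangle at Q_m is demand(Q_m) − SMC(Q_m) = MEB(Q_m) = 35.4600.
DWL = ½ × 7.2664 × 35.4600 = 128.8333.

DWL = €128.83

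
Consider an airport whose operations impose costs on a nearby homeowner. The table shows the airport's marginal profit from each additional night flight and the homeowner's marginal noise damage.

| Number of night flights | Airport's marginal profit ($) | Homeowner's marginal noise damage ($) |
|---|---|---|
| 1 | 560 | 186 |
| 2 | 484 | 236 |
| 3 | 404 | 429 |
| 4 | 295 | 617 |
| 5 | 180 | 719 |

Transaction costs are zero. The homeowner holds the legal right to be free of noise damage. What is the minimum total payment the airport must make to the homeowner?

$422

Efficient level: marginal profit ≥ marginal noise damage through level 2, so k* = 2.
With the homeowner holding the right, the airport must at least compensate total damage at k*: 186 + 236 = 422.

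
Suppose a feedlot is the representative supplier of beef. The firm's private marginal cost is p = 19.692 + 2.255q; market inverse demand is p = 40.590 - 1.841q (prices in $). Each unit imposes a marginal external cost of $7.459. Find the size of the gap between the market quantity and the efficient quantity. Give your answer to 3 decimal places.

Market equilibrium (private): 19.692 + 2.255q = 40.590 - 1.841q → q_m = 5.1021.
Social marginal cost = private MC + MEC = 27.151 + 2.255q.
Set SMC = demand: 27.151 + 2.255q = 40.590 - 1.841q → q* = 3.2810.
Gap = |5.1021 − 3.2810| = 1.8211.

1.821 units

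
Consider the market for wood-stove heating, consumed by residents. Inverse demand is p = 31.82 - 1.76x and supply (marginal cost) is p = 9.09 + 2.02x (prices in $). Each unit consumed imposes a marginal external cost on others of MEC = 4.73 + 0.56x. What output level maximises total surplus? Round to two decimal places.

Social marginal benefit = demand − MEC = 27.09 - 2.32x.
Set SMB = MC: 27.09 - 2.32x = 9.09 + 2.02x → x* = 4.1475.

x* = 4.15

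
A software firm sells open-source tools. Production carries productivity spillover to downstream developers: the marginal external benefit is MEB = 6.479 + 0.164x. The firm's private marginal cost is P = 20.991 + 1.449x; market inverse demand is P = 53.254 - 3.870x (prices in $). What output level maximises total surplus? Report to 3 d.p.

x* = 7.515

Social marginal cost = private MC − MEB = 14.512 + 1.285x.
Set SMC = demand: 14.512 + 1.285x = 53.254 - 3.870x → x* = 7.5154.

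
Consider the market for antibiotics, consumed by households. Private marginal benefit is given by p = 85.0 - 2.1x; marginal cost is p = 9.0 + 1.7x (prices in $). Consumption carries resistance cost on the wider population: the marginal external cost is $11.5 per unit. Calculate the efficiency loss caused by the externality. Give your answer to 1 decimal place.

Market equilibrium (private): 9.0 + 1.7x = 85.0 - 2.1x → x_m = 20.0000.
Social marginal benefit = demand − MEC = 73.5 - 2.1x.
Set SMB = MC: 73.5 - 2.1x = 9.0 + 1.7x → x* = 16.9737.
Between x* and x_m the wedge MC − SMB runs linearly from 0 to MEC(x_m), so the loss is a triangle.
DWL = ½ × 3.0263 × 11.5000 = 17.4012.

DWL = $17.4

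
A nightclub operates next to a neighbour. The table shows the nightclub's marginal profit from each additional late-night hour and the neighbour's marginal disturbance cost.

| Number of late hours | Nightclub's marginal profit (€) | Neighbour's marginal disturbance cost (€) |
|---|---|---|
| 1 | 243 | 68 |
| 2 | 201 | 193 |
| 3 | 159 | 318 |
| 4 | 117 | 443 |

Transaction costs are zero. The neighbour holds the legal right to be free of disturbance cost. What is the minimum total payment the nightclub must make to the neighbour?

Efficient level: marginal profit ≥ marginal disturbance cost through level 2, so k* = 2.
With the neighbour holding the right, the nightclub must at least compensate total damage at k*: 68 + 193 = 261.

€261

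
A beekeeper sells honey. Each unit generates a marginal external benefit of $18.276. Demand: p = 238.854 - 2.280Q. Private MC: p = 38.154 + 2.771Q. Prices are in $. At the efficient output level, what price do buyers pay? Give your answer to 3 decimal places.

P = $140.009

Social marginal cost = private MC − MEB = 19.878 + 2.771Q.
Set SMC = demand: 19.878 + 2.771Q = 238.854 - 2.280Q → Q* = 43.3530.
Consumer price on the demand curve at Q*: 238.854 − 2.280×43.3530 = 140.0092.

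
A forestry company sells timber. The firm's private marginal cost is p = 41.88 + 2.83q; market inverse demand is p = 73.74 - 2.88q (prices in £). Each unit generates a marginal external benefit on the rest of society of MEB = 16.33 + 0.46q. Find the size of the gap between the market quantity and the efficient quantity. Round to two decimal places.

3.60 units

Market equilibrium (private): 41.88 + 2.83q = 73.74 - 2.88q → q_m = 5.5797.
Social marginal cost = private MC − MEB = 25.55 + 2.37q.
Set SMC = demand: 25.55 + 2.37q = 73.74 - 2.88q → q* = 9.1790.
Gap = |5.5797 − 9.1790| = 3.5993.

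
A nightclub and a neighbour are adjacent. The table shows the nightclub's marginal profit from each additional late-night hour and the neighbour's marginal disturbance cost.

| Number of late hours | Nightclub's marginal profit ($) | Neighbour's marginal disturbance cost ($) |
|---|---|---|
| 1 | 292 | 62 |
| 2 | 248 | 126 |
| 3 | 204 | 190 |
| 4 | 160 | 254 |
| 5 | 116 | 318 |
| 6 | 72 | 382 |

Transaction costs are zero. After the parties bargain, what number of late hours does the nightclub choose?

3

Bargaining reaches the level where marginal profit last exceeds marginal disturbance cost.
That holds through level 3 (204 ≥ 190) but not at 4 (160 < 254).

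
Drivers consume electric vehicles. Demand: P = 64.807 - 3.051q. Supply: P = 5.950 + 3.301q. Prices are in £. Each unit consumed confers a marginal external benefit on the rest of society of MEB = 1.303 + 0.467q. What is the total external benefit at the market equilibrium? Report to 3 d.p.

£32.121

Market equilibrium (private): 5.950 + 3.301q = 64.807 - 3.051q → q_m = 9.2659.
Total external benefit = ∫₀^{q_m} (1.303 + 0.467q) dq = 1.303×9.2659 + ½×0.467×9.2659² = 32.1211.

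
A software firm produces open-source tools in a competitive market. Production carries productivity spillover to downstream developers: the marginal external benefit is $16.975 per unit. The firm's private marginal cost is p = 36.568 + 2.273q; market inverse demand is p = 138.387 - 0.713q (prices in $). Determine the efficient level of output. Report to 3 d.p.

q* = 39.784

Social marginal cost = private MC − MEB = 19.593 + 2.273q.
Set SMC = demand: 19.593 + 2.273q = 138.387 - 0.713q → q* = 39.7837.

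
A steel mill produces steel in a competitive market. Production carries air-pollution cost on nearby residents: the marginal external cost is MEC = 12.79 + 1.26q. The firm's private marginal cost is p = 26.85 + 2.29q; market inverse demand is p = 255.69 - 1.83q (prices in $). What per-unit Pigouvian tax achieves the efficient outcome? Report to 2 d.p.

Social marginal cost = private MC + MEC = 39.64 + 3.55q.
Set SMC = demand: 39.64 + 3.55q = 255.69 - 1.83q → q* = 40.1580.
The Pigouvian tax equals MEC at q*: 12.79 + 1.26×40.1580 = 63.3891.

tax = $63.39 per unit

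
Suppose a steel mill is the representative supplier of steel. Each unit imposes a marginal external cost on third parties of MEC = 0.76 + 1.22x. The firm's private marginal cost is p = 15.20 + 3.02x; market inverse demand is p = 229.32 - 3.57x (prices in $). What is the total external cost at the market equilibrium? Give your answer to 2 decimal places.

Market equilibrium (private): 15.20 + 3.02x = 229.32 - 3.57x → x_m = 32.4917.
Total external cost = ∫₀^{x_m} (0.76 + 1.22x) dx = 0.76×32.4917 + ½×1.22×32.4917² = 668.6771.

$668.68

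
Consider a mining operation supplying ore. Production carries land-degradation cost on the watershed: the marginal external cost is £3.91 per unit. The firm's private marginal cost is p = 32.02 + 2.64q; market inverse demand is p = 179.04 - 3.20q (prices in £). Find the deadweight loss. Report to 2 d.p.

Market equilibrium (private): 32.02 + 2.64q = 179.04 - 3.20q → q_m = 25.1747.
Social marginal cost = private MC + MEC = 35.93 + 2.64q.
Set SMC = demand: 35.93 + 2.64q = 179.04 - 3.20q → q* = 24.5051.
The loss is the area between SMC and demand from q* to q_m; with linear curves that's a triangle of height MEC(q_m).
DWL = ½ × 0.6696 × 3.9100 = 1.3091.

DWL = £1.31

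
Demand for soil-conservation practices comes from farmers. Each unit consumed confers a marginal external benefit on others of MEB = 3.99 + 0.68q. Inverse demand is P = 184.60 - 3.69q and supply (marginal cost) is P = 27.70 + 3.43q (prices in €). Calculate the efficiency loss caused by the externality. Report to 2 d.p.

DWL = €27.95

Market equilibrium (private): 27.70 + 3.43q = 184.60 - 3.69q → q_m = 22.0365.
Social marginal benefit = demand + MEB = 188.59 - 3.01q.
Set SMB = MC: 188.59 - 3.01q = 27.70 + 3.43q → q* = 24.9829.
The welfare-loss triangle has base |q_m − q*| and height MEB(q_m) (the vertical gap between SMB and MC is zero at q* and MEB at q_m).
DWL = ½ × 2.9464 × 18.9748 = 27.9537.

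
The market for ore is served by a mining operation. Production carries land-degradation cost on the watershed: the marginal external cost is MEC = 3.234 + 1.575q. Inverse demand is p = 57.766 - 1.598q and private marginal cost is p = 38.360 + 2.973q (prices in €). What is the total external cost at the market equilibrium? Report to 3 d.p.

€27.924

Market equilibrium (private): 38.360 + 2.973q = 57.766 - 1.598q → q_m = 4.2455.
Total external cost = ∫₀^{q_m} (3.234 + 1.575q) dq = 3.234×4.2455 + ½×1.575×4.2455² = 27.9241.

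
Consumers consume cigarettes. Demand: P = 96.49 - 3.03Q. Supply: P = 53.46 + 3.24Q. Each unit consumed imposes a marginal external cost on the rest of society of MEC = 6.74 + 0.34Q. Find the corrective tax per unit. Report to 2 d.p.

Social marginal benefit = demand − MEC = 89.75 - 3.37Q.
Set SMB = MC: 89.75 - 3.37Q = 53.46 + 3.24Q → Q* = 5.4902.
The Pigouvian tax equals MEC at Q*: 6.74 + 0.34×5.4902 = 8.6067.

tax = 8.61 per unit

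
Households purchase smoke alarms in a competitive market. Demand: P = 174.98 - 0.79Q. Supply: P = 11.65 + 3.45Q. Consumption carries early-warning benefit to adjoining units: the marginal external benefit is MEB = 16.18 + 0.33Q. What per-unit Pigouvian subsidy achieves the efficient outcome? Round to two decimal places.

subsidy = 31.33 per unit

Social marginal benefit = demand + MEB = 191.16 - 0.46Q.
Set SMB = MC: 191.16 - 0.46Q = 11.65 + 3.45Q → Q* = 45.9105.
The Pigouvian subsidy equals MEB at Q*: 16.18 + 0.33×45.9105 = 31.3305.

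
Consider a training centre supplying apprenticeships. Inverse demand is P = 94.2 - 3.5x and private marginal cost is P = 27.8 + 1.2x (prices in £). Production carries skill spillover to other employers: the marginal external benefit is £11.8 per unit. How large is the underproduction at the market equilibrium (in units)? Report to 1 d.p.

Market equilibrium (private): 27.8 + 1.2x = 94.2 - 3.5x → x_m = 14.1277.
Social marginal cost = private MC − MEB = 16.0 + 1.2x.
Set SMC = demand: 16.0 + 1.2x = 94.2 - 3.5x → x* = 16.6383.
Gap = |14.1277 − 16.6383| = 2.5106.

2.5 units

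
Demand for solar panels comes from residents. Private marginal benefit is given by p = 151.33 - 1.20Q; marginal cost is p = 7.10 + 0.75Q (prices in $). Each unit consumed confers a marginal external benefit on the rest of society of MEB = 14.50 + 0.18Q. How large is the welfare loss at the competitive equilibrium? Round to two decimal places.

DWL = $218.53

Market equilibrium (private): 7.10 + 0.75Q = 151.33 - 1.20Q → Q_m = 73.9641.
Social marginal benefit = demand + MEB = 165.83 - 1.02Q.
Set SMB = MC: 165.83 - 1.02Q = 7.10 + 0.75Q → Q* = 89.6780.
The welfare-loss triangle has base |Q_m − Q*| and height MEB(Q_m) (the vertical gap between SMB and MC is zero at Q* and MEB at Q_m).
DWL = ½ × 15.7139 × 27.8135 = 218.5293.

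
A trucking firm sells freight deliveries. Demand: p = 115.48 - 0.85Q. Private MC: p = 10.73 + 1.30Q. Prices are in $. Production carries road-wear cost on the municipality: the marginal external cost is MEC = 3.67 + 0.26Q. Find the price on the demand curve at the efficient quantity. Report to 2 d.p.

Social marginal cost = private MC + MEC = 14.40 + 1.56Q.
Set SMC = demand: 14.40 + 1.56Q = 115.48 - 0.85Q → Q* = 41.9419.
Consumer price on the demand curve at Q*: 115.48 − 0.85×41.9419 = 79.8294.

P = $79.83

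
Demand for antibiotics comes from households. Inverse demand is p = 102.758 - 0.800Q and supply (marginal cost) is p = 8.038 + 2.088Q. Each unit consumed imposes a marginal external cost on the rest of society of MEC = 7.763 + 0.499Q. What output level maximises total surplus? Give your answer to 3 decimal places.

Q* = 25.674

Social marginal benefit = demand − MEC = 94.995 - 1.299Q.
Set SMB = MC: 94.995 - 1.299Q = 8.038 + 2.088Q → Q* = 25.6738.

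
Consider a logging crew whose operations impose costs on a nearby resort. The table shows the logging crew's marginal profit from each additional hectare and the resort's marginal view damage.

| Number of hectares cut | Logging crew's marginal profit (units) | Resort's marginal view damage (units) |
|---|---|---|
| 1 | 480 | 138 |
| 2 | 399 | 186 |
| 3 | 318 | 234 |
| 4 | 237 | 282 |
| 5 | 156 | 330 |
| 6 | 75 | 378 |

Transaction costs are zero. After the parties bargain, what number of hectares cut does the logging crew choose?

Bargaining reaches the level where marginal profit last exceeds marginal view damage.
That holds through level 3 (318 ≥ 234) but not at 4 (237 < 282).

3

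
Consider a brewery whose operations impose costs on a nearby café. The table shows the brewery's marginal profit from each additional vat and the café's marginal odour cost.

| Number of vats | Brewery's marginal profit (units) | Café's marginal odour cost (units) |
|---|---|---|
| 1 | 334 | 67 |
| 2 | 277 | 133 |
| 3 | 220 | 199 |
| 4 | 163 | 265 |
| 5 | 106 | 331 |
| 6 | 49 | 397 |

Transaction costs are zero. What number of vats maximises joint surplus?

3

Bargaining reaches the level where marginal profit last exceeds marginal odour cost.
That holds through level 3 (220 ≥ 199) but not at 4 (163 < 265).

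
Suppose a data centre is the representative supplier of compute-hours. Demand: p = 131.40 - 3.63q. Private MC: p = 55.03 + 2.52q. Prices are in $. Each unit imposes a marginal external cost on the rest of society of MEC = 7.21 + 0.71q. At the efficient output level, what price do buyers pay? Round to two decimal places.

Social marginal cost = private MC + MEC = 62.24 + 3.23q.
Set SMC = demand: 62.24 + 3.23q = 131.40 - 3.63q → q* = 10.0816.
Consumer price on the demand curve at q*: 131.40 − 3.63×10.0816 = 94.8038.

P = $94.80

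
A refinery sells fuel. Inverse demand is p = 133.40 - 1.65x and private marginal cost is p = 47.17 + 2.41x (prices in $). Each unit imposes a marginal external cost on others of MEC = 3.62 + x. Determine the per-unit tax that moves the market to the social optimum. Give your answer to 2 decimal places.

tax = $19.95 per unit

Social marginal cost = private MC + MEC = 50.79 + 3.41x.
Set SMC = demand: 50.79 + 3.41x = 133.40 - 1.65x → x* = 16.3261.
The Pigouvian tax equals MEC at x*: 3.62 + 1.00×16.3261 = 19.9461.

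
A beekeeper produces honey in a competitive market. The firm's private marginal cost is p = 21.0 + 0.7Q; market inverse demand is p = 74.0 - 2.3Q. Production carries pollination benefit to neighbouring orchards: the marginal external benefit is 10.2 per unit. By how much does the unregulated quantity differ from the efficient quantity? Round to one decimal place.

3.4 units

Market equilibrium (private): 21.0 + 0.7Q = 74.0 - 2.3Q → Q_m = 17.6667.
Social marginal cost = private MC − MEB = 10.8 + 0.7Q.
Set SMC = demand: 10.8 + 0.7Q = 74.0 - 2.3Q → Q* = 21.0667.
Gap = |17.6667 − 21.0667| = 3.4000.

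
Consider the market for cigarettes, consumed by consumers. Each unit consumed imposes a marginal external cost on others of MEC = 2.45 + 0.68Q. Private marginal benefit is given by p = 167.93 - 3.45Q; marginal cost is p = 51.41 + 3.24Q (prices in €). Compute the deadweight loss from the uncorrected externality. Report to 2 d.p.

Market equilibrium (private): 51.41 + 3.24Q = 167.93 - 3.45Q → Q_m = 17.4170.
Social marginal benefit = demand − MEC = 165.48 - 4.13Q.
Set SMB = MC: 165.48 - 4.13Q = 51.41 + 3.24Q → Q* = 15.4776.
Between Q* and Q_m the wedge MC − SMB runs linearly from 0 to MEC(Q_m), so the loss is a triangle.
DWL = ½ × 1.9394 × 14.2936 = 13.8605.

DWL = €13.86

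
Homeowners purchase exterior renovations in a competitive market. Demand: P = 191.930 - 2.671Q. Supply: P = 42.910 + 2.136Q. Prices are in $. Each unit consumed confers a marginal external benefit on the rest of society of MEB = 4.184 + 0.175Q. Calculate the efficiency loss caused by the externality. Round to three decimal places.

DWL = $9.967

Market equilibrium (private): 42.910 + 2.136Q = 191.930 - 2.671Q → Q_m = 31.0006.
Social marginal benefit = demand + MEB = 196.114 - 2.496Q.
Set SMB = MC: 196.114 - 2.496Q = 42.910 + 2.136Q → Q* = 33.0751.
Between Q* and Q_m the wedge SMB − MC runs linearly from 0 to MEB(Q_m), so the loss is a triangle.
DWL = ½ × 2.0745 × 9.6091 = 9.9670.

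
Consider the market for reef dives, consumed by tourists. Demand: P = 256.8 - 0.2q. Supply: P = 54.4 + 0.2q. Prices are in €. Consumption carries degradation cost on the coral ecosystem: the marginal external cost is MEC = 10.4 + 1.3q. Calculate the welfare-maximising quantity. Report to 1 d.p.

Social marginal benefit = demand − MEC = 246.4 - 1.5q.
Set SMB = MC: 246.4 - 1.5q = 54.4 + 0.2q → q* = 112.9412.

q* = 112.9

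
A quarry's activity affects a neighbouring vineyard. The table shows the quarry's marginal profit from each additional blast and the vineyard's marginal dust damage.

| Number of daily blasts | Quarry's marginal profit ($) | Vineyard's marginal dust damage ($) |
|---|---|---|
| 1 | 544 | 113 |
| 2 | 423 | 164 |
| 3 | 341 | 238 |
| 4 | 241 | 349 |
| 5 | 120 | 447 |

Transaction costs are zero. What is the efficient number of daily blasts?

Bargaining reaches the level where marginal profit last exceeds marginal dust damage.
That holds through level 3 (341 ≥ 238) but not at 4 (241 < 349).

3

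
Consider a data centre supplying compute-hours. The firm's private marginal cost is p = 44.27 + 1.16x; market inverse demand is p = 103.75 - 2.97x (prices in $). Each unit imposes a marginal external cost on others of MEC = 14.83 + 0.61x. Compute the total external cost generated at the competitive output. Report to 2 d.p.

$276.84

Market equilibrium (private): 44.27 + 1.16x = 103.75 - 2.97x → x_m = 14.4019.
Total external cost = ∫₀^{x_m} (14.83 + 0.61x) dx = 14.83×14.4019 + ½×0.61×14.4019² = 276.8417.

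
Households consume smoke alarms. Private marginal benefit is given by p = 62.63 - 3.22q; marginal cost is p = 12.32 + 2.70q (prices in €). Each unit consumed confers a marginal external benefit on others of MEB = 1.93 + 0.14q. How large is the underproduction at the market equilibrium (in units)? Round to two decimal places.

0.54 units

Market equilibrium (private): 12.32 + 2.70q = 62.63 - 3.22q → q_m = 8.4983.
Social marginal benefit = demand + MEB = 64.56 - 3.08q.
Set SMB = MC: 64.56 - 3.08q = 12.32 + 2.70q → q* = 9.0381.
Gap = |8.4983 − 9.0381| = 0.5398.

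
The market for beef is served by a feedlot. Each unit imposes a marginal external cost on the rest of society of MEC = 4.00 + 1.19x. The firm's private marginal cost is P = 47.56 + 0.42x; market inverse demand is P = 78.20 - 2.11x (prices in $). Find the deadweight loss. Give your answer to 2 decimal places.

Market equilibrium (private): 47.56 + 0.42x = 78.20 - 2.11x → x_m = 12.1107.
Social marginal cost = private MC + MEC = 51.56 + 1.61x.
Set SMC = demand: 51.56 + 1.61x = 78.20 - 2.11x → x* = 7.1613.
The welfare-loss triangle has base |x_m − x*| and height MEC(x_m) (the vertical gap between SMC and demand is zero at x* and MEC at x_m).
DWL = ½ × 4.9494 × 18.4117 = 45.5634.

DWL = $45.56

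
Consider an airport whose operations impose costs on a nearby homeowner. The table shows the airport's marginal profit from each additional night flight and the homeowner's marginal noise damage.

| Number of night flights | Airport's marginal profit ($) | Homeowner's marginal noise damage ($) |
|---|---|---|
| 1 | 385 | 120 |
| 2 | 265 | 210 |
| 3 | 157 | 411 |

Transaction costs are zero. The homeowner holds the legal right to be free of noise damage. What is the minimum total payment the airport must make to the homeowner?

Efficient level: marginal profit ≥ marginal noise damage through level 2, so k* = 2.
With the homeowner holding the right, the airport must at least compensate total damage at k*: 120 + 210 = 330.

$330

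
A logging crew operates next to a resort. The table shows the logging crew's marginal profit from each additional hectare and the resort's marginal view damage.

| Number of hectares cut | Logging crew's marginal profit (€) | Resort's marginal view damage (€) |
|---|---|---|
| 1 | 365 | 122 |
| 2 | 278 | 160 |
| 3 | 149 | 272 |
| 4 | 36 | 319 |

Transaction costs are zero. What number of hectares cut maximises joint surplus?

2

Bargaining reaches the level where marginal profit last exceeds marginal view damage.
That holds through level 2 (278 ≥ 160) but not at 3 (149 < 272).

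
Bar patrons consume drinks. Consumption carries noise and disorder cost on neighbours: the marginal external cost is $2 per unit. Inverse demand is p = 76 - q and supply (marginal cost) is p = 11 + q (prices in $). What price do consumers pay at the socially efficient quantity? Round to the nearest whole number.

Social marginal benefit = demand − MEC = 74 - q.
Set SMB = MC: 74 - q = 11 + q → q* = 31.5000.
Consumer price on the demand curve at q*: 76 − 1×31.5000 = 44.5000.

P = $45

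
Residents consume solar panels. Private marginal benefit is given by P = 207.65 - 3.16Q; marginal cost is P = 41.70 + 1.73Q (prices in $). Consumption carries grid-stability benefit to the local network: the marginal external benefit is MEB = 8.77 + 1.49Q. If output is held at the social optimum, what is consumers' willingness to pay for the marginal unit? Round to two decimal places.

Social marginal benefit = demand + MEB = 216.42 - 1.67Q.
Set SMB = MC: 216.42 - 1.67Q = 41.70 + 1.73Q → Q* = 51.3882.
Consumer price on the demand curve at Q*: 207.65 − 3.16×51.3882 = 45.2633.

P = $45.26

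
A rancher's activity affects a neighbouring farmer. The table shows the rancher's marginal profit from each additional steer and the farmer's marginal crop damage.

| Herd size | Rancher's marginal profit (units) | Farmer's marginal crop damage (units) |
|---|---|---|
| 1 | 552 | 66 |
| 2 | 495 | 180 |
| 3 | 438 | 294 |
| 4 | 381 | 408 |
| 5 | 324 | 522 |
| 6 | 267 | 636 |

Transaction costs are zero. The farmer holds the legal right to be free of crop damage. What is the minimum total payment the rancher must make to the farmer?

Efficient level: marginal profit ≥ marginal crop damage through level 3, so k* = 3.
With the farmer holding the right, the rancher must at least compensate total damage at k*: 66 + 180 + 294 = 540.

540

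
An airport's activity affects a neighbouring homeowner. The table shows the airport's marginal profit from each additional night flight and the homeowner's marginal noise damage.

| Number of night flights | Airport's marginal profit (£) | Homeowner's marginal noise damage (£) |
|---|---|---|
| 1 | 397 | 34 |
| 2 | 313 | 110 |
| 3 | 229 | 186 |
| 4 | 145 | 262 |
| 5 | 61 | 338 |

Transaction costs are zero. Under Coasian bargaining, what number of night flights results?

3

Bargaining reaches the level where marginal profit last exceeds marginal noise damage.
That holds through level 3 (229 ≥ 186) but not at 4 (145 < 262).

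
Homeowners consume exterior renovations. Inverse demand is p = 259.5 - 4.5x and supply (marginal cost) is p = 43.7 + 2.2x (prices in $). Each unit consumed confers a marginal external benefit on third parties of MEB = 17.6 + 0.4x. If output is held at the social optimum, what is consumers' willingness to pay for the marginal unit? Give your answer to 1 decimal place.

P = $92.8

Social marginal benefit = demand + MEB = 277.1 - 4.1x.
Set SMB = MC: 277.1 - 4.1x = 43.7 + 2.2x → x* = 37.0476.
Consumer price on the demand curve at x*: 259.5 − 4.5×37.0476 = 92.7858.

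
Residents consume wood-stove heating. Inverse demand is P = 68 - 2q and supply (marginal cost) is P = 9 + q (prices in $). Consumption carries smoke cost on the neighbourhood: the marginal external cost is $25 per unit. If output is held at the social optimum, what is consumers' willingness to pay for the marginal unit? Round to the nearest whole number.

Social marginal benefit = demand − MEC = 43 - 2q.
Set SMB = MC: 43 - 2q = 9 + q → q* = 11.3333.
Consumer price on the demand curve at q*: 68 − 2×11.3333 = 45.3334.

P = $45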